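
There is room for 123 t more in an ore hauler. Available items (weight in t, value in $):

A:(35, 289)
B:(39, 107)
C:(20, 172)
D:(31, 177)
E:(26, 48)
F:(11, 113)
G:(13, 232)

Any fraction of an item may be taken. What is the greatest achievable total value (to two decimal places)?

Ratios (sorted): G 17.85, F 10.27, C 8.60, A 8.26, D 5.71, B 2.74, E 1.85
take G (13 @ 232); take F (11 @ 113); take C (20 @ 172); take A (35 @ 289); take D (31 @ 177); take 13/39 of B → 35.67. Capacity used 123/123.
Total value = 1018.67

1018.67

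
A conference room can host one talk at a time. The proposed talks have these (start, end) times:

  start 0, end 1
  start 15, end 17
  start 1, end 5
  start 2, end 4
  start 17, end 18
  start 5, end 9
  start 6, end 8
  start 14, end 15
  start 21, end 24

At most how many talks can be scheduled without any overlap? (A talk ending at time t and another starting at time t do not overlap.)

By end time: (0,1), (2,4), (1,5), (6,8), (5,9), (14,15), (15,17), (17,18), (21,24).
Pick (0,1); next start ≥ 1 → (2,4); next start ≥ 4 → (6,8); next start ≥ 8 → (14,15); next start ≥ 15 → (15,17); next start ≥ 17 → (17,18); next start ≥ 18 → (21,24).
Selected 7 talks.

7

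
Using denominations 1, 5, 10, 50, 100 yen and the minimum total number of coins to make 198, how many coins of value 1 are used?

198 = 1×100 + 1×50 + 4×10 + 1×5 + 3×1
Count of 1: 3

3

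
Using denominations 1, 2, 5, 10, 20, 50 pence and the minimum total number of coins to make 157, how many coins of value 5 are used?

1

157 = 3×50 + 1×5 + 1×2
Count of 5: 1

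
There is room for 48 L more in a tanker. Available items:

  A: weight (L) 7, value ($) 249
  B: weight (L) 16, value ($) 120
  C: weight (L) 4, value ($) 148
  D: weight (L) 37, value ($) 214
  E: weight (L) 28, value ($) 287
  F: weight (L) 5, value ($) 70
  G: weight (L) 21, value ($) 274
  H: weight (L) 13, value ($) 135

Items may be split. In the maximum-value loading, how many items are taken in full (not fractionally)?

4

Sort by value per unit weight and fill in that order.
Order: C (148/4=37.00) > A (249/7=35.57) > F (70/5=14.00) > G (274/21=13.05) > H (135/13=10.38) > E (287/28=10.25) > B (120/16=7.50) > D (214/37=5.78)
Fill: take C (4 @ 148) → take A (7 @ 249) → take F (5 @ 70) → take G (21 @ 274) → take 11/13 of H → 114.23; 48/48 used.
4 item(s) taken whole; one partial (take 11/13 of H).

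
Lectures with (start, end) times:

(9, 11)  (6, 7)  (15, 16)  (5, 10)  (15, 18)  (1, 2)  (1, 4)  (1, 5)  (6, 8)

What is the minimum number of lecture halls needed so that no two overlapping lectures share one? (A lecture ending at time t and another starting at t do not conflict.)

The answer is the maximum number of intervals overlapping at any instant.
starts: [1, 1, 1, 5, 6, 6, 9, 15, 15]
ends:   [2, 4, 5, 7, 8, 10, 11, 16, 18]
s1→1 s1→2 s1→3  — peak 3.

3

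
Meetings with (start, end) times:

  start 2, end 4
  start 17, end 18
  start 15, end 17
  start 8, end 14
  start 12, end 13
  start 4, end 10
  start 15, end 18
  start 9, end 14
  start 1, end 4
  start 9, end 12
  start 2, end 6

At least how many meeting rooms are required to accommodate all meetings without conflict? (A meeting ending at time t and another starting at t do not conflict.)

starts: [1, 2, 2, 4, 8, 9, 9, 12, 15, 15, 17]
ends:   [4, 4, 6, 10, 12, 13, 14, 14, 17, 18, 18]
s1→1 s2→2 s2→3 e4→2 e4→1 s4→2 e6→1 s8→2 s9→3 s9→4  — peak 4.

4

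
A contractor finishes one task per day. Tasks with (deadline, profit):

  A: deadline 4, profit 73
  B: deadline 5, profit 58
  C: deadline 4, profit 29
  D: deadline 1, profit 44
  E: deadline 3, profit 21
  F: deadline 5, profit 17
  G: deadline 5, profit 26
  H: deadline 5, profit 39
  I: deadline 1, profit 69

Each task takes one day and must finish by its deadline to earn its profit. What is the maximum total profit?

268

Profit order: A=73 I=69 B=58 D=44 H=39 C=29 G=26 E=21 F=17
Assign: A→slot 4, I→slot 1, B→slot 5, D skipped, H→slot 3, C→slot 2, G skipped, E skipped, F skipped.
Slots: [1:I] [2:C] [3:H] [4:A] [5:B]
Profit = 69 + 29 + 39 + 73 + 58 = 268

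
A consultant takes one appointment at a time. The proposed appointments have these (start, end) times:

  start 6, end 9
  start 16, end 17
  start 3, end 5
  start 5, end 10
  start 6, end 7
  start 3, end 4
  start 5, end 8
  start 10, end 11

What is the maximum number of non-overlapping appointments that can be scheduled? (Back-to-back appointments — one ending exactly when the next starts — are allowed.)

4

Sort by end time and greedily take each interval whose start is ≥ the last chosen end.
Sorted by end: (3,4)  (3,5)  (6,7)  (5,8)  (6,9)  (5,10)  (10,11)  (16,17)
take (3,4); take (6,7); skip (5,8); skip (6,9); take (10,11); take (16,17).
Selected 4 appointments.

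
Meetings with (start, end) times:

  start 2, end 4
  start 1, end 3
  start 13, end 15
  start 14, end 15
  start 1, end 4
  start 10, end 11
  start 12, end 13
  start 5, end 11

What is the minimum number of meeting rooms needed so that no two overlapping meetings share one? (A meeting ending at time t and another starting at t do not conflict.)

Events (time:±→running): 1:+→1 1:+→2 2:+→3 … peak 3.

3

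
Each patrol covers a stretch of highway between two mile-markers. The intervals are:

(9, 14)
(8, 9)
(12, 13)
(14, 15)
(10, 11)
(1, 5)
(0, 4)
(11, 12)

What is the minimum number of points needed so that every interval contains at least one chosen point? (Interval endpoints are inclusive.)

Sort by right endpoint; whenever an interval is uncovered, place a point at its right end.
Sorted: [0,4] [1,5] [8,9] [10,11] [11,12] [12,13] [9,14] [14,15]
{[0,4],[1,5]} hit by 4; {[8,9]} hit by 9; {[10,11],[11,12]} hit by 11; {[12,13],[9,14]} hit by 13; {[14,15]} hit by 15.
Points: 4, 9, 11, 13, 15 (5 total).

5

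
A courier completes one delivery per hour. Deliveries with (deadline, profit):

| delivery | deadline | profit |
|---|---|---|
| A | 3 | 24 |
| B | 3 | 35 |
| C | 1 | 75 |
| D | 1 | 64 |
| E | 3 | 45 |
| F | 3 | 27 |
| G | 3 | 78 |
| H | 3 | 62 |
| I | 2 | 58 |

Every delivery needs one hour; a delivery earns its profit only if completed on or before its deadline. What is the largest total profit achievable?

By profit: G(d3,78), C(d1,75), D(d1,64), H(d3,62), I(d2,58), E(d3,45), B(d3,35), F(d3,27), A(d3,24)
G→slot 3; C→slot 1; D skipped; H→slot 2; I skipped; E skipped; B skipped; F skipped; A skipped.
Profit = 75 + 62 + 78 = 215

215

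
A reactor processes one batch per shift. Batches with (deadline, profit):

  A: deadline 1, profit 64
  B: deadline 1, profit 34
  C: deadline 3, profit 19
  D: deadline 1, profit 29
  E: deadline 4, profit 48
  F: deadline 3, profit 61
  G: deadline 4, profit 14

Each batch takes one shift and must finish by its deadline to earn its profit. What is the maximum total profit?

192

By profit: A(d1,64), F(d3,61), E(d4,48), B(d1,34), D(d1,29), C(d3,19), G(d4,14)
A→slot 1; F→slot 3; E→slot 4; B skipped; D skipped; C→slot 2; G skipped.
Profit = 64 + 19 + 61 + 48 = 192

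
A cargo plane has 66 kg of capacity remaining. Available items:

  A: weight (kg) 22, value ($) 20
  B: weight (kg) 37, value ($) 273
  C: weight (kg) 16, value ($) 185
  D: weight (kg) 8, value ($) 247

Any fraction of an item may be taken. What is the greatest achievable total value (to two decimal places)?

709.55

Order: D (247/8=30.88) > C (185/16=11.56) > B (273/37=7.38) > A (20/22=0.91)
Fill: take D (8 @ 247) → take C (16 @ 185) → take B (37 @ 273) → take 5/22 of A → 4.55; 66/66 used.
Total value = 709.55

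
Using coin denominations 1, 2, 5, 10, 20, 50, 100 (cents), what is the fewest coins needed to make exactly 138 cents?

138 − 1×100→38 − 1×20→18 − 1×10→8 − 1×5→3 − 1×2→1 − 1×1→0
Total coins = 1 + 1 + 1 + 1 + 1 + 1 = 6

6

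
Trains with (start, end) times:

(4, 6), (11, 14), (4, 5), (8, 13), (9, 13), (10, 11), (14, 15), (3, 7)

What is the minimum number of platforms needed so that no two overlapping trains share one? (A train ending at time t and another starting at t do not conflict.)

starts: [3, 4, 4, 8, 9, 10, 11, 14]
ends:   [5, 6, 7, 11, 13, 13, 14, 15]
s3→1 s4→2 s4→3  — peak 3.

3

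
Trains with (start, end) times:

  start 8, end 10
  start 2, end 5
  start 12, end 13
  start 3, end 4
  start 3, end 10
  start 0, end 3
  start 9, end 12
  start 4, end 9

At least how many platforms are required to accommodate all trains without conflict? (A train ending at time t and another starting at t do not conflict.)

The answer is the maximum number of intervals overlapping at any instant.
starts: [0, 2, 3, 3, 4, 8, 9, 12]
ends:   [3, 4, 5, 9, 10, 10, 12, 13]
s0→1 s2→2 e3→1 s3→2 s3→3  — peak 3.

3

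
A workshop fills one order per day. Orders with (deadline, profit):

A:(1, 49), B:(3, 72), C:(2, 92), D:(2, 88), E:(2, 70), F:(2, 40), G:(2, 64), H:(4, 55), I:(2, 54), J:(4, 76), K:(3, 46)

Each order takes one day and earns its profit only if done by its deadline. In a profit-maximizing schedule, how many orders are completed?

Profit order: C=92 D=88 J=76 B=72 E=70 G=64 H=55 I=54 A=49 K=46 F=40
Assign: C→slot 2, D→slot 1, J→slot 4, B→slot 3, E skipped, G skipped, H skipped, I skipped, A skipped, K skipped, F skipped.
Slots: [1:D] [2:C] [3:B] [4:J]
4 of 11 scheduled.

4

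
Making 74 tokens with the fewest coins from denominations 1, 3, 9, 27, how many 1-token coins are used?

74 = 2×27 + 2×9 + 2×1
Count of 1: 2

2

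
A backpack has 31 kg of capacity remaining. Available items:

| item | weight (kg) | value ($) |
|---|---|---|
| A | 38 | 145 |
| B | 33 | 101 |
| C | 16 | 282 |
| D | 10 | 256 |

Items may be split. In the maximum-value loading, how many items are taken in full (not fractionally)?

2

Greedy by value/weight ratio, highest first.
Order: D (256/10=25.60) > C (282/16=17.62) > A (145/38=3.82) > B (101/33=3.06)
Fill: take D (10 @ 256) → take C (16 @ 282) → take 5/38 of A → 19.08; 31/31 used.
2 item(s) taken whole; one partial (take 5/38 of A).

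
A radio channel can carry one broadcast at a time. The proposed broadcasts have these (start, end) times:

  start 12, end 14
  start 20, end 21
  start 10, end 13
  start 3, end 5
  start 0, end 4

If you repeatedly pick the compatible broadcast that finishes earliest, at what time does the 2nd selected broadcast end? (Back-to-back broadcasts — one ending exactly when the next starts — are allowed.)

Sorted by end: (0,4)  (3,5)  (10,13)  (12,14)  (20,21)
take (0,4); take (10,13); skip (12,14); take (20,21).
Selected: (0,4) (10,13) (20,21)

13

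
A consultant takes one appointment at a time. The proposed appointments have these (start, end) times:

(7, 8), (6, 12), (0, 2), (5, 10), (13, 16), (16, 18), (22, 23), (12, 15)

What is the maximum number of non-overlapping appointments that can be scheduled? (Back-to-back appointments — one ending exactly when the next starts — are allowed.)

Sort by end time and greedily take each interval whose start is ≥ the last chosen end.
Sorted by end: (0,2)  (7,8)  (5,10)  (6,12)  (12,15)  (13,16)  (16,18)  (22,23)
take (0,2); take (7,8); take (12,15); take (16,18); take (22,23).
Selected 5 appointments.

5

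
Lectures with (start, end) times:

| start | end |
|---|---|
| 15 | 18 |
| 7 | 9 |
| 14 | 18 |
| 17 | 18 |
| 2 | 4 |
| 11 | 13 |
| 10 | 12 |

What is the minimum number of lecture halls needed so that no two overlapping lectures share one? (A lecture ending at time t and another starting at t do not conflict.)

3

Count concurrent intervals with a sweep; the peak is the room count.
starts: [2, 7, 10, 11, 14, 15, 17]
ends:   [4, 9, 12, 13, 18, 18, 18]
s2→1 e4→0 s7→1 e9→0 s10→1 s11→2 e12→1 e13→0 s14→1 s15→2 s17→3  — peak 3.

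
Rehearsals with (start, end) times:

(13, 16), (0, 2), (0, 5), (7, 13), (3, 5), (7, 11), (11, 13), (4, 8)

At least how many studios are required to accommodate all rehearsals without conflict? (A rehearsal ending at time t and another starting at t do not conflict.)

starts: [0, 0, 3, 4, 7, 7, 11, 13]
ends:   [2, 5, 5, 8, 11, 13, 13, 16]
s0→1 s0→2 e2→1 s3→2 s4→3  — peak 3.

3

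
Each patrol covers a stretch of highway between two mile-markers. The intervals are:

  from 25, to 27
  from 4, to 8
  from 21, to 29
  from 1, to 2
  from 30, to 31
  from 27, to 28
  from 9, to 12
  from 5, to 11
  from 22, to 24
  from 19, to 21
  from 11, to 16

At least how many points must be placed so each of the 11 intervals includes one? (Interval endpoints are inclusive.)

7

Sort by right endpoint; whenever an interval is uncovered, place a point at its right end.
Sorted: [1,2] [4,8] [5,11] [9,12] [11,16] [19,21] [22,24] [25,27] [27,28] [21,29] [30,31]
{[1,2]} hit by 2; {[4,8],[5,11]} hit by 8; {[9,12],[11,16]} hit by 12; {[19,21]} hit by 21; {[22,24]} hit by 24; {[25,27],[27,28],[21,29]} hit by 27; {[30,31]} hit by 31.
Points: 2, 8, 12, 21, 24, 27, 31 (7 total).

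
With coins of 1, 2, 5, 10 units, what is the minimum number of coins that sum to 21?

21 = 2×10 + 1×1
Total coins = 2 + 1 = 3

3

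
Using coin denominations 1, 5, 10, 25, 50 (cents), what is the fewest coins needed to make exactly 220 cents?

6

220 = 4×50 + 2×10
Total coins = 4 + 2 = 6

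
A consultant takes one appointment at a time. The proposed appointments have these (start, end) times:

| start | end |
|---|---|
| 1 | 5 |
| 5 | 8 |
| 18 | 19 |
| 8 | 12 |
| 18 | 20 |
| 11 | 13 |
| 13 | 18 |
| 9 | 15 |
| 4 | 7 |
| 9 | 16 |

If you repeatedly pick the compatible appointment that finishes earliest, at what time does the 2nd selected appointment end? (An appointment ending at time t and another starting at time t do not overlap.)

8

Order by finish time; keep every interval that doesn't clash with the previous kept one.
Sorted by end: (1,5)  (4,7)  (5,8)  (8,12)  (11,13)  (9,15)  (9,16)  (13,18)  (18,19)  (18,20)
take (1,5); skip (4,7); take (5,8); take (8,12); skip (11,13); skip (9,15); take (13,18); take (18,19).
Selected: (1,5) (5,8) (8,12) (13,18) (18,19)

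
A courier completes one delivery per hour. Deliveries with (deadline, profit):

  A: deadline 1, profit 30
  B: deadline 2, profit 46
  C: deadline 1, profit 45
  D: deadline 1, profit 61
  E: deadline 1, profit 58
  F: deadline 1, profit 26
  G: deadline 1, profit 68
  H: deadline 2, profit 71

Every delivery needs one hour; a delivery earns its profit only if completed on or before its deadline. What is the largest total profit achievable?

Sort by profit descending; place each in the latest free slot ≤ its deadline.
Profit order: H=71 G=68 D=61 E=58 B=46 C=45 A=30 F=26
Assign: H→slot 2, G→slot 1, D skipped, E skipped, B skipped, C skipped, A skipped, F skipped.
Slots: [1:G] [2:H]
Profit = 68 + 71 = 139

139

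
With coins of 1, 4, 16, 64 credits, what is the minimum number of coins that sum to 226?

7

226 = 3×64 + 2×16 + 2×1
Total coins = 3 + 2 + 2 = 7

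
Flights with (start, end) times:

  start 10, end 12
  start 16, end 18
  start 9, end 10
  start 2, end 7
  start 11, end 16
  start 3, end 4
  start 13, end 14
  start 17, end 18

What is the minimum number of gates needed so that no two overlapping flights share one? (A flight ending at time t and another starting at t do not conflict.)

Count concurrent intervals with a sweep; the peak is the room count.
Events (time:±→running): 2:+→1 3:+→2 … peak 2.

2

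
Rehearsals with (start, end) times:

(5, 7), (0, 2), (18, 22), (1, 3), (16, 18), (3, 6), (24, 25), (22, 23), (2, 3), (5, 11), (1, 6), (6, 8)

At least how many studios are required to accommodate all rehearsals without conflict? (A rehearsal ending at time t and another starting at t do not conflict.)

The answer is the maximum number of intervals overlapping at any instant.
starts: [0, 1, 1, 2, 3, 5, 5, 6, 16, 18, 22, 24]
ends:   [2, 3, 3, 6, 6, 7, 8, 11, 18, 22, 23, 25]
s0→1 s1→2 s1→3 e2→2 s2→3 e3→2 e3→1 s3→2 s5→3 s5→4  — peak 4.

4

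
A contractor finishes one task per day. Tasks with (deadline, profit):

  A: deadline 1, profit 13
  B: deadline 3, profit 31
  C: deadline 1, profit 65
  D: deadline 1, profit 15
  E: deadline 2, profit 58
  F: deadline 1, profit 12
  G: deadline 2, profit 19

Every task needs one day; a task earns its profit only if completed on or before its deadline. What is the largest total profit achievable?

Take jobs in profit order; each goes to the latest open slot no later than its deadline.
By profit: C(d1,65), E(d2,58), B(d3,31), G(d2,19), D(d1,15), A(d1,13), F(d1,12)
C→slot 1; E→slot 2; B→slot 3; G skipped; D skipped; A skipped; F skipped.
Profit = 65 + 58 + 31 = 154

154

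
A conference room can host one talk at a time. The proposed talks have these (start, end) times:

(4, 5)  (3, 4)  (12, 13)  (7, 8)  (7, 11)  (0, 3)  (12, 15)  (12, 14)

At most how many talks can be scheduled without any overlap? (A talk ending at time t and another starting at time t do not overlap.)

By end time: (0,3), (3,4), (4,5), (7,8), (7,11), (12,13), (12,14), (12,15).
Pick (0,3); next start ≥ 3 → (3,4); next start ≥ 4 → (4,5); next start ≥ 5 → (7,8); next start ≥ 8 → (12,13).
Selected 5 talks.

5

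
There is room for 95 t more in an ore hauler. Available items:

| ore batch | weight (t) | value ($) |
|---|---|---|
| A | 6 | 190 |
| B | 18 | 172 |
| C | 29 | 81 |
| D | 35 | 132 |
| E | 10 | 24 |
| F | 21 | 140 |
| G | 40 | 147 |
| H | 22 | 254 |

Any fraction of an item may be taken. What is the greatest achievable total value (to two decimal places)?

861.60

Greedy by value/weight ratio, highest first.
Ratios (sorted): A 31.67, H 11.55, B 9.56, F 6.67, D 3.77, G 3.67, C 2.79, E 2.40
take A (6 @ 190); take H (22 @ 254); take B (18 @ 172); take F (21 @ 140); take 28/35 of D → 105.60. Capacity used 95/95.
Total value = 861.60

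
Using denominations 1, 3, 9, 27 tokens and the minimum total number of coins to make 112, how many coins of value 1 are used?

112 = 4×27 + 1×3 + 1×1
Count of 1: 1

1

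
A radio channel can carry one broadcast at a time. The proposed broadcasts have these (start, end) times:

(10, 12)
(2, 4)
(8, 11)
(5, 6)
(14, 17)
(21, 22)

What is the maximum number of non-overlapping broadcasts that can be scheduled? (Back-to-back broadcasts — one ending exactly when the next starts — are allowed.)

5

By end time: (2,4), (5,6), (8,11), (10,12), (14,17), (21,22).
Pick (2,4); next start ≥ 4 → (5,6); next start ≥ 6 → (8,11); next start ≥ 11 → (14,17); next start ≥ 17 → (21,22).
Selected 5 broadcasts.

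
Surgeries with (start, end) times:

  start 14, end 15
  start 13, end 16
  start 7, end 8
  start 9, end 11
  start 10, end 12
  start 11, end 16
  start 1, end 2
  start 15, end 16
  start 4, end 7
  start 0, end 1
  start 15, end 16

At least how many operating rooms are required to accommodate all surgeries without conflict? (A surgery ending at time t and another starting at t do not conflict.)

4

Events (time:±→running): 0:+→1 1:-→0 1:+→1 2:-→0 4:+→1 7:-→0 7:+→1 8:-→0 9:+→1 10:+→2 11:-→1 11:+→2 12:-→1 13:+→2 14:+→3 15:-→2 15:+→3 15:+→4 … peak 4.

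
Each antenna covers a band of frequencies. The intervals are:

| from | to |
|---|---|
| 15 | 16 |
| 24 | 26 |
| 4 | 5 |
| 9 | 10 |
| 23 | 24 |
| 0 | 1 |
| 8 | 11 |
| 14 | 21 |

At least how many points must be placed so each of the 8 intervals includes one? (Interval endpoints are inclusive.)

5

Process intervals by earliest right end; each time one isn't hit yet, stab at its right endpoint.
By right end: [0,1]  [4,5]  [9,10]  [8,11]  [15,16]  [14,21]  [23,24]  [24,26]
[0,1] uncovered → point at 1; [4,5] uncovered → point at 5; [9,10] uncovered → point at 10; [15,16] uncovered → point at 16; [23,24] uncovered → point at 24.
Points: 1, 5, 10, 16, 24 (5 total).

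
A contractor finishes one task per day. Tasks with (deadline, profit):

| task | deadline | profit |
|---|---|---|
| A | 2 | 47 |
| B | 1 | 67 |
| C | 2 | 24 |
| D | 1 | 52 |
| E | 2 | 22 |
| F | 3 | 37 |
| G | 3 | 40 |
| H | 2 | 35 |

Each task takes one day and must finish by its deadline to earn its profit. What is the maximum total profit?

154

Sort by profit descending; place each in the latest free slot ≤ its deadline.
By profit: B(d1,67), D(d1,52), A(d2,47), G(d3,40), F(d3,37), H(d2,35), C(d2,24), E(d2,22)
B→slot 1; D skipped; A→slot 2; G→slot 3; F skipped; H skipped; C skipped; E skipped.
Profit = 67 + 47 + 40 = 154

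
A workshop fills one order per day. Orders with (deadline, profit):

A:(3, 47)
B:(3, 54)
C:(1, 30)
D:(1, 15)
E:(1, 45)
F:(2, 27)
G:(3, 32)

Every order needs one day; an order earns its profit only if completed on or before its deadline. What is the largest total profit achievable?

146

Take jobs in profit order; each goes to the latest open slot no later than its deadline.
Profit order: B=54 A=47 E=45 G=32 C=30 F=27 D=15
Assign: B→slot 3, A→slot 2, E→slot 1, G skipped, C skipped, F skipped, D skipped.
Slots: [1:E] [2:A] [3:B]
Profit = 45 + 47 + 54 = 146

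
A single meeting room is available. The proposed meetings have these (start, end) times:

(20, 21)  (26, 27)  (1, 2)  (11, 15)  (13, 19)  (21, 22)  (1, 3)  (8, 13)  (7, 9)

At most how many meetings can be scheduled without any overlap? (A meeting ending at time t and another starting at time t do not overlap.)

6

Greedy by earliest finish: after sorting by end time, pick each interval compatible with the last pick.
Sorted by end: (1,2)  (1,3)  (7,9)  (8,13)  (11,15)  (13,19)  (20,21)  (21,22)  (26,27)
take (1,2); skip (1,3); take (7,9); skip (8,13); take (11,15); skip (13,19); take (20,21); take (21,22); take (26,27).
Selected 6 meetings.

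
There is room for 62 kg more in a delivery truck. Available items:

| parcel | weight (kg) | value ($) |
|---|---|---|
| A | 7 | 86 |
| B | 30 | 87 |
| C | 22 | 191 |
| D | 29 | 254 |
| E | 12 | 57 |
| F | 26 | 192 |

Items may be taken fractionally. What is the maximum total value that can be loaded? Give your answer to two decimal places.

560.54

Sort by value per unit weight and fill in that order.
Ratios (sorted): A 12.29, D 8.76, C 8.68, F 7.38, E 4.75, B 2.90
take A (7 @ 86); take D (29 @ 254); take C (22 @ 191); take 4/26 of F → 29.54. Capacity used 62/62.
Total value = 560.54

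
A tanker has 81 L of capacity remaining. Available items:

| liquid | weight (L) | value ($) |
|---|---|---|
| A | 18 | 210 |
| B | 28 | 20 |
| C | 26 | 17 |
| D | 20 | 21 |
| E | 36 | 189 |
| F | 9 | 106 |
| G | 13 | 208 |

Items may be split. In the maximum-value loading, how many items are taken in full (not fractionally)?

Greedy by value/weight ratio, highest first.
Ratios (sorted): G 16.00, F 11.78, A 11.67, E 5.25, D 1.05, B 0.71, C 0.65
take G (13 @ 208); take F (9 @ 106); take A (18 @ 210); take E (36 @ 189); take 5/20 of D → 5.25. Capacity used 81/81.
4 item(s) taken whole; one partial (take 5/20 of D).

4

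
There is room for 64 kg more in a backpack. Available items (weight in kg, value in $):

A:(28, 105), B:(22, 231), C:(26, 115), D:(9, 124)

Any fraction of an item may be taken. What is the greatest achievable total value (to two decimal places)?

496.25

Ratios (sorted): D 13.78, B 10.50, C 4.42, A 3.75
take D (9 @ 124); take B (22 @ 231); take C (26 @ 115); take 7/28 of A → 26.25. Capacity used 64/64.
Total value = 496.25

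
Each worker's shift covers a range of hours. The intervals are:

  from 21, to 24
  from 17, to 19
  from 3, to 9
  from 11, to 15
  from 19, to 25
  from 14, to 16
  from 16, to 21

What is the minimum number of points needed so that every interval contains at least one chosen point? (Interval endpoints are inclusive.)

4

Sorted: [3,9] [11,15] [14,16] [17,19] [16,21] [21,24] [19,25]
{[3,9]} hit by 9; {[11,15],[14,16]} hit by 15; {[17,19],[16,21]} hit by 19; {[21,24],[19,25]} hit by 24.
Points: 9, 15, 19, 24 (4 total).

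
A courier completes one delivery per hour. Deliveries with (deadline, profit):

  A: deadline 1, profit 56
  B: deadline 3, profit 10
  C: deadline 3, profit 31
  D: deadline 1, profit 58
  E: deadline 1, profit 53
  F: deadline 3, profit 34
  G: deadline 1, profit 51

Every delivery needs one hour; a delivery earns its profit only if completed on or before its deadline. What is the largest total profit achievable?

123

Take jobs in profit order; each goes to the latest open slot no later than its deadline.
By profit: D(d1,58), A(d1,56), E(d1,53), G(d1,51), F(d3,34), C(d3,31), B(d3,10)
D→slot 1; A skipped; E skipped; G skipped; F→slot 3; C→slot 2; B skipped.
Profit = 58 + 31 + 34 = 123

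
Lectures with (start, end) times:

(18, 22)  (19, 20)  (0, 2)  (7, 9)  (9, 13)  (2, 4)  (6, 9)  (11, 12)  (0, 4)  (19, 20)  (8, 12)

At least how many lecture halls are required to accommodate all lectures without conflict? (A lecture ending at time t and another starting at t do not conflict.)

Events (time:±→running): 0:+→1 0:+→2 2:-→1 2:+→2 4:-→1 4:-→0 6:+→1 7:+→2 8:+→3 … peak 3.

3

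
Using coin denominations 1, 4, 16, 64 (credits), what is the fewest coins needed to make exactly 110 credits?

Greedy: take as many of the largest coin as possible, then repeat with the remainder.
110 − 1×64→46 − 2×16→14 − 3×4→2 − 2×1→0
Total coins = 1 + 2 + 3 + 2 = 8

8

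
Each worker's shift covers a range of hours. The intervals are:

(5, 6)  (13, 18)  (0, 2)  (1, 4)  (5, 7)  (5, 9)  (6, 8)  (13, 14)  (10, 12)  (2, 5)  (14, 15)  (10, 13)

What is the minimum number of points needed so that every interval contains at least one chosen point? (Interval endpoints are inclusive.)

Process intervals by earliest right end; each time one isn't hit yet, stab at its right endpoint.
By right end: [0,2]  [1,4]  [2,5]  [5,6]  [5,7]  [6,8]  [5,9]  [10,12]  [10,13]  [13,14]  [14,15]  [13,18]
[0,2] uncovered → point at 2; [5,6] uncovered → point at 6; [10,12] uncovered → point at 12; [13,14] uncovered → point at 14.
Points: 2, 6, 12, 14 (4 total).

4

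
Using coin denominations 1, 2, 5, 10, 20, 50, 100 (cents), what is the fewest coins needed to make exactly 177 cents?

5

177 − 1×100→77 − 1×50→27 − 1×20→7 − 1×5→2 − 1×2→0
Total coins = 1 + 1 + 1 + 1 + 1 = 5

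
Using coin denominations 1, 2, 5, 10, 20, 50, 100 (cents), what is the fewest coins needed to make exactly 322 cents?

5

322 = 3×100 + 1×20 + 1×2
Total coins = 3 + 1 + 1 = 5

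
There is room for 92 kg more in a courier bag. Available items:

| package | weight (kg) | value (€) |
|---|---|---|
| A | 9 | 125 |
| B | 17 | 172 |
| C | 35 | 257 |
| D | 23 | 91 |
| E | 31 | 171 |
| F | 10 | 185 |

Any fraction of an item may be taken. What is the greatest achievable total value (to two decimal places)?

Sort by value per unit weight and fill in that order.
Order: F (185/10=18.50) > A (125/9=13.89) > B (172/17=10.12) > C (257/35=7.34) > E (171/31=5.52) > D (91/23=3.96)
Fill: take F (10 @ 185) → take A (9 @ 125) → take B (17 @ 172) → take C (35 @ 257) → take 21/31 of E → 115.84; 92/92 used.
Total value = 854.84

854.84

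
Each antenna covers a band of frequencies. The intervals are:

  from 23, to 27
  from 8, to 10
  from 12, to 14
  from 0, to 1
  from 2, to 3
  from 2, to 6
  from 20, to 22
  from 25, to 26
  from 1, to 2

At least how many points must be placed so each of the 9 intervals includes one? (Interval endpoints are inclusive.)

Sort by right endpoint; whenever an interval is uncovered, place a point at its right end.
Sorted: [0,1] [1,2] [2,3] [2,6] [8,10] [12,14] [20,22] [25,26] [23,27]
{[0,1],[1,2]} hit by 1; {[2,3],[2,6]} hit by 3; {[8,10]} hit by 10; {[12,14]} hit by 14; {[20,22]} hit by 22; {[25,26],[23,27]} hit by 26.
Points: 1, 3, 10, 14, 22, 26 (6 total).

6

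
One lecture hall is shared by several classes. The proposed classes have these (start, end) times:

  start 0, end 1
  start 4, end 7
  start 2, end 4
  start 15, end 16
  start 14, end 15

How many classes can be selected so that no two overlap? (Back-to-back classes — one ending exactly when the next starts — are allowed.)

Greedy by earliest finish: after sorting by end time, pick each interval compatible with the last pick.
By end time: (0,1), (2,4), (4,7), (14,15), (15,16).
Pick (0,1); next start ≥ 1 → (2,4); next start ≥ 4 → (4,7); next start ≥ 7 → (14,15); next start ≥ 15 → (15,16).
Selected 5 classes.

5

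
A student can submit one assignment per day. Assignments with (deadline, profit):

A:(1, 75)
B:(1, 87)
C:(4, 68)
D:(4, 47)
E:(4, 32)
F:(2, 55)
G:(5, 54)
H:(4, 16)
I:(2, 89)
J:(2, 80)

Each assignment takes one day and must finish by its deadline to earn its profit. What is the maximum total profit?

Profit order: I=89 B=87 J=80 A=75 C=68 F=55 G=54 D=47 E=32 H=16
Assign: I→slot 2, B→slot 1, J skipped, A skipped, C→slot 4, F skipped, G→slot 5, D→slot 3, E skipped, H skipped.
Slots: [1:B] [2:I] [3:D] [4:C] [5:G]
Profit = 87 + 89 + 47 + 68 + 54 = 345

345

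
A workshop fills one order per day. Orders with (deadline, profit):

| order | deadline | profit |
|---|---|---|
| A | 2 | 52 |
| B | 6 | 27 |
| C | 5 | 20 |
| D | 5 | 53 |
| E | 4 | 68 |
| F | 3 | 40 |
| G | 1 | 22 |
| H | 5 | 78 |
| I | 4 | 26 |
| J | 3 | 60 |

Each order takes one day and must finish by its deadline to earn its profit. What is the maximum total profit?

338

Take jobs in profit order; each goes to the latest open slot no later than its deadline.
By profit: H(d5,78), E(d4,68), J(d3,60), D(d5,53), A(d2,52), F(d3,40), B(d6,27), I(d4,26), G(d1,22), C(d5,20)
H→slot 5; E→slot 4; J→slot 3; D→slot 2; A→slot 1; F skipped; B→slot 6; I skipped; G skipped; C skipped.
Profit = 52 + 53 + 60 + 68 + 78 + 27 = 338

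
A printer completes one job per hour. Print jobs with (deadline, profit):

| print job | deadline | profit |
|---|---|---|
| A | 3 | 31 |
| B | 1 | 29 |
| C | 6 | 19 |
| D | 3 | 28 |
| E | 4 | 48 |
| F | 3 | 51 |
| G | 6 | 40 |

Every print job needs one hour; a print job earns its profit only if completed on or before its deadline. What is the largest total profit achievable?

Profit order: F=51 E=48 G=40 A=31 B=29 D=28 C=19
Assign: F→slot 3, E→slot 4, G→slot 6, A→slot 2, B→slot 1, D skipped, C→slot 5.
Slots: [1:B] [2:A] [3:F] [4:E] [5:C] [6:G]
Profit = 29 + 31 + 51 + 48 + 19 + 40 = 218

218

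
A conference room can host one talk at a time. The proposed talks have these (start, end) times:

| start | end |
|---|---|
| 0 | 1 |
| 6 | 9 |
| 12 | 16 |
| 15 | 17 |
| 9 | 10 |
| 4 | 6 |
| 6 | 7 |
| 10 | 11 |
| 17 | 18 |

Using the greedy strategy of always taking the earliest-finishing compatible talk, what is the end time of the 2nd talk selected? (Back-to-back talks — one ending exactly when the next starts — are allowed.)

6

Greedy by earliest finish: after sorting by end time, pick each interval compatible with the last pick.
Sorted by end: (0,1)  (4,6)  (6,7)  (6,9)  (9,10)  (10,11)  (12,16)  (15,17)  (17,18)
take (0,1); take (4,6); take (6,7); skip (6,9); take (9,10); take (10,11); take (12,16); skip (15,17); take (17,18).
Selected: (0,1) (4,6) (6,7) (9,10) (10,11) (12,16) (17,18)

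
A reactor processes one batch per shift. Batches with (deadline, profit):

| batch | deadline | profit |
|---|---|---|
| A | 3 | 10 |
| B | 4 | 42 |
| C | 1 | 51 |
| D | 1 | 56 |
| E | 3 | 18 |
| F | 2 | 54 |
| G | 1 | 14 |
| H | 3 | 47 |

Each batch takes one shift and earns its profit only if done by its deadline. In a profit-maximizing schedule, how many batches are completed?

By profit: D(d1,56), F(d2,54), C(d1,51), H(d3,47), B(d4,42), E(d3,18), G(d1,14), A(d3,10)
D→slot 1; F→slot 2; C skipped; H→slot 3; B→slot 4; E skipped; G skipped; A skipped.
4 of 8 scheduled.

4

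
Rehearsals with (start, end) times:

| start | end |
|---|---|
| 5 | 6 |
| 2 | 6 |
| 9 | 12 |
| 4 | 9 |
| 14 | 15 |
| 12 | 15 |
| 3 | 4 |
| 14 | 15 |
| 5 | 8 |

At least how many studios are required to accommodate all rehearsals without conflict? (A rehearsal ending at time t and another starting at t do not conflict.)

Count concurrent intervals with a sweep; the peak is the room count.
starts: [2, 3, 4, 5, 5, 9, 12, 14, 14]
ends:   [4, 6, 6, 8, 9, 12, 15, 15, 15]
s2→1 s3→2 e4→1 s4→2 s5→3 s5→4  — peak 4.

4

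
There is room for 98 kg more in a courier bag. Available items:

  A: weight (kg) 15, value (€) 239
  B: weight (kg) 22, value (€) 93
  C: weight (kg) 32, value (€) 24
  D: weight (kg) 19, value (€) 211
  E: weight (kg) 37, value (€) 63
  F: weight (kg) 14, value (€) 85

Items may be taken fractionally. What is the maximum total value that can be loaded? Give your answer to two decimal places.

Sort by value per unit weight and fill in that order.
Ratios (sorted): A 15.93, D 11.11, F 6.07, B 4.23, E 1.70, C 0.75
take A (15 @ 239); take D (19 @ 211); take F (14 @ 85); take B (22 @ 93); take 28/37 of E → 47.68. Capacity used 98/98.
Total value = 675.68

675.68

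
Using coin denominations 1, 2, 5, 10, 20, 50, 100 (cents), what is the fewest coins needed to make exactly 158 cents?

Use the largest denomination that fits, subtract, and repeat.
158 − 1×100→58 − 1×50→8 − 1×5→3 − 1×2→1 − 1×1→0
Total coins = 1 + 1 + 1 + 1 + 1 = 5

5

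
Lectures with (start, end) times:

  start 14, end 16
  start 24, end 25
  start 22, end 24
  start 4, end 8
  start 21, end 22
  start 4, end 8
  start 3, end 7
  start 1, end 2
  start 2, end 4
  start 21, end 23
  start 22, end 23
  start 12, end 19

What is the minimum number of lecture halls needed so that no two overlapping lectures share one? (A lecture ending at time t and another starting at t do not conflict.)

3

Count concurrent intervals with a sweep; the peak is the room count.
starts: [1, 2, 3, 4, 4, 12, 14, 21, 21, 22, 22, 24]
ends:   [2, 4, 7, 8, 8, 16, 19, 22, 23, 23, 24, 25]
s1→1 e2→0 s2→1 s3→2 e4→1 s4→2 s4→3  — peak 3.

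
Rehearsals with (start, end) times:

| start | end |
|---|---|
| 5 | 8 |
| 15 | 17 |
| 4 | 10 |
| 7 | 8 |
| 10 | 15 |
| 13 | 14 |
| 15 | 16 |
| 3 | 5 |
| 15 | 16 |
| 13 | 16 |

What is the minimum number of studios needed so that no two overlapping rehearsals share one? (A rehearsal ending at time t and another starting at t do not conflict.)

Events (time:±→running): 3:+→1 4:+→2 5:-→1 5:+→2 7:+→3 8:-→2 8:-→1 10:-→0 10:+→1 13:+→2 13:+→3 14:-→2 15:-→1 15:+→2 15:+→3 15:+→4 … peak 4.

4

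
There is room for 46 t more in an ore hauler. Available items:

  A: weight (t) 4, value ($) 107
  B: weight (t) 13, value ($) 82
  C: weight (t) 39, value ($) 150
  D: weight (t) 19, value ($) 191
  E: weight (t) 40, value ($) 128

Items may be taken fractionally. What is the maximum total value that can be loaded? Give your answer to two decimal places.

Greedy by value/weight ratio, highest first.
Ratios (sorted): A 26.75, D 10.05, B 6.31, C 3.85, E 3.20
take A (4 @ 107); take D (19 @ 191); take B (13 @ 82); take 10/39 of C → 38.46. Capacity used 46/46.
Total value = 418.46

418.46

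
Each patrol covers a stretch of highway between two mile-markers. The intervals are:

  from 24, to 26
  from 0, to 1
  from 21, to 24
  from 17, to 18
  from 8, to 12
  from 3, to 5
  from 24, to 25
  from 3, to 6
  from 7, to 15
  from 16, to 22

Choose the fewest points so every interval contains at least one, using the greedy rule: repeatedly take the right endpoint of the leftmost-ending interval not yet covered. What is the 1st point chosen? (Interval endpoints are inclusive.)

1

Sorted: [0,1] [3,5] [3,6] [8,12] [7,15] [17,18] [16,22] [21,24] [24,25] [24,26]
{[0,1]} hit by 1; {[3,5],[3,6]} hit by 5; {[8,12],[7,15]} hit by 12; {[17,18],[16,22]} hit by 18; {[21,24],[24,25],[24,26]} hit by 24.
Points: 1, 5, 12, 18, 24 (5 total).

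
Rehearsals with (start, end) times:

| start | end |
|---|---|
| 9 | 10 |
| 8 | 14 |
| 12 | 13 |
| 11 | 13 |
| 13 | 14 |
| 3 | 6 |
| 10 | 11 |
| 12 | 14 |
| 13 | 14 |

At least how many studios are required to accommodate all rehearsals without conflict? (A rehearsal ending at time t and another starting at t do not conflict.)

Count concurrent intervals with a sweep; the peak is the room count.
Events (time:±→running): 3:+→1 6:-→0 8:+→1 9:+→2 10:-→1 10:+→2 11:-→1 11:+→2 12:+→3 12:+→4 … peak 4.

4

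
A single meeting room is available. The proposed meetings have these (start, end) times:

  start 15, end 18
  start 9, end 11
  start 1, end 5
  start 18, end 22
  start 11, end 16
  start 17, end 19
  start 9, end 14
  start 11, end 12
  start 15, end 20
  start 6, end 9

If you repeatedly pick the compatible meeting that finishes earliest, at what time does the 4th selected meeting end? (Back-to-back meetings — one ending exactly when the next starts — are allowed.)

12

Sorted by end: (1,5)  (6,9)  (9,11)  (11,12)  (9,14)  (11,16)  (15,18)  (17,19)  (15,20)  (18,22)
take (1,5); take (6,9); take (9,11); take (11,12); skip (11,16); take (15,18); skip (17,19); skip (15,20); take (18,22).
Selected: (1,5) (6,9) (9,11) (11,12) (15,18) (18,22)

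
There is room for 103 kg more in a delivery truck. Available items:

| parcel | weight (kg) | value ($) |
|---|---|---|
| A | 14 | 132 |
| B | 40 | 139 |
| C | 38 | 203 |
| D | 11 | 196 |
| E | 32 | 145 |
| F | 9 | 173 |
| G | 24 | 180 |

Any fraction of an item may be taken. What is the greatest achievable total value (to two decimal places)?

Greedy by value/weight ratio, highest first.
Ratios (sorted): F 19.22, D 17.82, A 9.43, G 7.50, C 5.34, E 4.53, B 3.48
take F (9 @ 173); take D (11 @ 196); take A (14 @ 132); take G (24 @ 180); take C (38 @ 203); take 7/32 of E → 31.72. Capacity used 103/103.
Total value = 915.72

915.72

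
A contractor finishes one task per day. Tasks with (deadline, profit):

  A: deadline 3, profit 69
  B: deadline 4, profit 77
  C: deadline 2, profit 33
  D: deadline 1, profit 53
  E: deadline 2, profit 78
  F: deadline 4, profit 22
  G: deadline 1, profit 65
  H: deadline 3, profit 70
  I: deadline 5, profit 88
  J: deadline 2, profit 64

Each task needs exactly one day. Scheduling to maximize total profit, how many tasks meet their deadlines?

Take jobs in profit order; each goes to the latest open slot no later than its deadline.
By profit: I(d5,88), E(d2,78), B(d4,77), H(d3,70), A(d3,69), G(d1,65), J(d2,64), D(d1,53), C(d2,33), F(d4,22)
I→slot 5; E→slot 2; B→slot 4; H→slot 3; A→slot 1; G skipped; J skipped; D skipped; C skipped; F skipped.
5 of 10 scheduled.

5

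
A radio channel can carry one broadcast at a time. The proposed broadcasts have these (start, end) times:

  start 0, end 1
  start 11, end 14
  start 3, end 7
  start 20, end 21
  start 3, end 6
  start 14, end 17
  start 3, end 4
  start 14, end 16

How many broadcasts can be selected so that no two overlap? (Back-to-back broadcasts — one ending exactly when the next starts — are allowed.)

5

Greedy by earliest finish: after sorting by end time, pick each interval compatible with the last pick.
Sorted by end: (0,1)  (3,4)  (3,6)  (3,7)  (11,14)  (14,16)  (14,17)  (20,21)
take (0,1); take (3,4); take (11,14); take (14,16); take (20,21).
Selected 5 broadcasts.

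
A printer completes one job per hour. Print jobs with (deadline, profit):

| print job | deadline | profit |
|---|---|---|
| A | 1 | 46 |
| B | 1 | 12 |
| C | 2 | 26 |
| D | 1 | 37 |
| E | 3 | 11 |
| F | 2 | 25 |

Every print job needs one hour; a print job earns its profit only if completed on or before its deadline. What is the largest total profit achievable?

Profit order: A=46 D=37 C=26 F=25 B=12 E=11
Assign: A→slot 1, D skipped, C→slot 2, F skipped, B skipped, E→slot 3.
Slots: [1:A] [2:C] [3:E]
Profit = 46 + 26 + 11 = 83

83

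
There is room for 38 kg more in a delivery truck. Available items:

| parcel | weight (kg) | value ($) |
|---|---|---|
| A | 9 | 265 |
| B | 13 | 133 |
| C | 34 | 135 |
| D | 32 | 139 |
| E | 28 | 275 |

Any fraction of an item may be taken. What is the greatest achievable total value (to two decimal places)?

Greedy by value/weight ratio, highest first.
Order: A (265/9=29.44) > B (133/13=10.23) > E (275/28=9.82) > D (139/32=4.34) > C (135/34=3.97)
Fill: take A (9 @ 265) → take B (13 @ 133) → take 16/28 of E → 157.14; 38/38 used.
Total value = 555.14

555.14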